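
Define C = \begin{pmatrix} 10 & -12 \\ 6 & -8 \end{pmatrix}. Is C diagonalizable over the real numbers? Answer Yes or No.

Yes

Characteristic polynomial: p(s) = s^2 - 2s - 8 = (s - 4)(s + 2).
All 2 eigenvalues are distinct, so C is diagonalizable.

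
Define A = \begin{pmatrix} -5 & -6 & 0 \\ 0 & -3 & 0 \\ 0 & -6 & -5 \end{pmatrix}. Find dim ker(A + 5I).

A + 5I = [[0, -6, 0], [0, 2, 0], [0, -6, 0]].
This matrix has rank 1, so its null space has dimension 3 − 1 = 2.

2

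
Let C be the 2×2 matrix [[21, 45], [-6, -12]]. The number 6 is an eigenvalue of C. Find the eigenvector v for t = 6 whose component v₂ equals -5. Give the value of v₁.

15

C − 6I = [[15, 45], [-6, -18]].
Solving (C − 6I)v = 0 gives the eigenspace spanned by (15, -5).
With v₂ = -5, v = (15, -5), so v₁ = 15.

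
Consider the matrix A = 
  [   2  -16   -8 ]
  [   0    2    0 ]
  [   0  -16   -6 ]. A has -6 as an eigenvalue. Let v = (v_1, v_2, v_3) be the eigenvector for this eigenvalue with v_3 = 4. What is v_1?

A + 6I = [[8, -16, -8], [0, 8, 0], [0, -16, 0]].
Solving (A + 6I)v = 0 gives the eigenspace spanned by (4, 0, 4).
With v_3 = 4, v = (4, 0, 4), so v_1 = 4.

4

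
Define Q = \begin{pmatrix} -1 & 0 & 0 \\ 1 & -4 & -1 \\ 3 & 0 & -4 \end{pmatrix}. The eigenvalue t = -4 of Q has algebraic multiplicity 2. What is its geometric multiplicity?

1

Q + 4I = [[3, 0, 0], [1, 0, -1], [3, 0, 0]].
This matrix has rank 2, so its null space has dimension 3 − 2 = 1.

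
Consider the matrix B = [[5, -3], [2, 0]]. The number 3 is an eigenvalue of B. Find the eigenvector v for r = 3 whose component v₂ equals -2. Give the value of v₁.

-3

B − 3I = [[2, -3], [2, -3]].
Solving (B − 3I)v = 0 gives the eigenspace spanned by (-3, -2).
With v₂ = -2, v = (-3, -2), so v₁ = -3.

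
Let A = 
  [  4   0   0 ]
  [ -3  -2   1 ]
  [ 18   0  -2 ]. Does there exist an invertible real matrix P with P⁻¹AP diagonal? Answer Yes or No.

Characteristic polynomial: p(r) = r^3 - 12r - 16 = (r - 4)(r + 2)^2.
r = -2 has algebraic multiplicity 2; rank(A + 2I) = 2, so geometric multiplicity = 1.
Geometric multiplicity < algebraic multiplicity, so A is not diagonalizable.

No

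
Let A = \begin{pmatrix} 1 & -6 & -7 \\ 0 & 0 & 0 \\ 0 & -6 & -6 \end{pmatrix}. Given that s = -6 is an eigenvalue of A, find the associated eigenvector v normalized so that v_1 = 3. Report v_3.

3

A + 6I = [[7, -6, -7], [0, 6, 0], [0, -6, 0]].
Solving (A + 6I)v = 0 gives the eigenspace spanned by (3, 0, 3).
With v_1 = 3, v = (3, 0, 3), so v_3 = 3.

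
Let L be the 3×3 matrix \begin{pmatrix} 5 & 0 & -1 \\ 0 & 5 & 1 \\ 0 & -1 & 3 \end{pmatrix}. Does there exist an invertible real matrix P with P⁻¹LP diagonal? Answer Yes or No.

No

Characteristic polynomial: p(λ) = λ^3 - 13λ^2 + 56λ - 80 = (λ - 5)(λ - 4)^2.
λ = 4 has algebraic multiplicity 2; rank(L − 4I) = 2, so geometric multiplicity = 1.
Geometric multiplicity < algebraic multiplicity, so L is not diagonalizable.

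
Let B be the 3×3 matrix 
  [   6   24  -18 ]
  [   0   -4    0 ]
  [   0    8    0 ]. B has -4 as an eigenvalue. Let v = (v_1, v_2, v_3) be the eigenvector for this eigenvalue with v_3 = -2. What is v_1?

B + 4I = [[10, 24, -18], [0, 0, 0], [0, 8, 4]].
Solving (B + 4I)v = 0 gives the eigenspace spanned by (-6, 1, -2).
With v_3 = -2, v = (-6, 1, -2), so v_1 = -6.

-6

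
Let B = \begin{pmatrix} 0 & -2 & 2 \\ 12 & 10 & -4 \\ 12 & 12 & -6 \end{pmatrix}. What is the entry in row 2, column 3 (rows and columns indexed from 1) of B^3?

Characteristic polynomial: s^3 - 4s^2 - 12s = s(s - 6)(s + 2), so the eigenvalues are -2, 0, 6.
s=0: eigenvector (1, -2, -2).
s=6: eigenvector (0, 1, 1).
s=-2: eigenvector (-1, 2, 3).
P = [[1, 0, -1], [-2, 1, 2], [-2, 1, 3]], D = diag(0, 6, -2), P⁻¹ = [[1, -1, 1], [2, 1, 0], [0, -1, 1]].
B³ = P·diag(0, 216, -8)·P⁻¹ = [[0, -8, 8], [432, 232, -16], [432, 240, -24]].
The requested entry is -16.

-16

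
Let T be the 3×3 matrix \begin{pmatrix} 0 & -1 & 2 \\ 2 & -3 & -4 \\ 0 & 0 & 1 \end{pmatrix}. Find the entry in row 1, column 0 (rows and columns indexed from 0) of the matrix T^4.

-30

Characteristic polynomial: s^3 + 2s^2 - s - 2 = (s - 1)(s + 1)(s + 2), so the eigenvalues are -2, -1, 1.
s=-2: eigenvector (-1, -2, 0).
s=1: eigenvector (2, 0, 1).
s=-1: eigenvector (1, 1, 0).
P = [[-1, 2, 1], [-2, 0, 1], [0, 1, 0]], D = diag(-2, 1, -1), P⁻¹ = [[1, -1, -2], [0, 0, 1], [2, -1, -4]].
T⁴ = P·diag(16, 1, 1)·P⁻¹ = [[-14, 15, 30], [-30, 31, 60], [0, 0, 1]].
The requested entry is -30.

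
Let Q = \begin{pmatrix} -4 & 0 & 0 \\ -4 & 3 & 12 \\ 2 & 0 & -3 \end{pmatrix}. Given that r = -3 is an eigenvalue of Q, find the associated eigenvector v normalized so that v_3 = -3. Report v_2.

6

Q + 3I = [[-1, 0, 0], [-4, 6, 12], [2, 0, 0]].
Solving (Q + 3I)v = 0 gives the eigenspace spanned by (0, 6, -3).
With v_3 = -3, v = (0, 6, -3), so v_2 = 6.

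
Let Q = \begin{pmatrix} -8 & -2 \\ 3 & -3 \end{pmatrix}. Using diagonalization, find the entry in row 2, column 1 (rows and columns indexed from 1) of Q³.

273

Characteristic polynomial: μ^2 + 11μ + 30 = (μ + 5)(μ + 6), so the eigenvalues are -6, -5.
μ=-5: eigenvector (-2, 3).
μ=-6: eigenvector (-1, 1).
P = [[-2, -1], [3, 1]], D = diag(-5, -6), P⁻¹ = [[1, 1], [-3, -2]].
Q³ = P·diag(-125, -216)·P⁻¹ = [[-398, -182], [273, 57]].
The requested entry is 273.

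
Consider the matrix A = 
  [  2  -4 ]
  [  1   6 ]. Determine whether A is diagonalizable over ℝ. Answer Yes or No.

No

Characteristic polynomial: p(λ) = λ^2 - 8λ + 16 = (λ - 4)^2.
λ = 4 has algebraic multiplicity 2; rank(A − 4I) = 1, so geometric multiplicity = 1.
Geometric multiplicity < algebraic multiplicity, so A is not diagonalizable.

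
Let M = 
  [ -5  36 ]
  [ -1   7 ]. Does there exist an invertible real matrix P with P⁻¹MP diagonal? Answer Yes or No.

No

Characteristic polynomial: p(λ) = λ^2 - 2λ + 1 = (λ - 1)^2.
λ = 1 has algebraic multiplicity 2; rank(M − 1I) = 1, so geometric multiplicity = 1.
Geometric multiplicity < algebraic multiplicity, so M is not diagonalizable.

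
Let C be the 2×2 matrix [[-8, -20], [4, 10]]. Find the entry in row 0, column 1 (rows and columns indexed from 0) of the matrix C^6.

-640

Characteristic polynomial: μ^2 - 2μ = μ(μ - 2), so the eigenvalues are 0, 2.
μ=0: eigenvector (5, -2).
μ=2: eigenvector (-2, 1).
P = [[5, -2], [-2, 1]], D = diag(0, 2), P⁻¹ = [[1, 2], [2, 5]].
C⁶ = P·diag(0, 64)·P⁻¹ = [[-256, -640], [128, 320]].
The requested entry is -640.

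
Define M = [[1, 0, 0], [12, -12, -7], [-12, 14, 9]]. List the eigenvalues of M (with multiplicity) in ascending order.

-5, 1, 2

Characteristic polynomial: p(s) = s^3 + 2s^2 - 13s + 10 = (s - 2)(s - 1)(s + 5).
Roots (with multiplicity): -5, 1, 2.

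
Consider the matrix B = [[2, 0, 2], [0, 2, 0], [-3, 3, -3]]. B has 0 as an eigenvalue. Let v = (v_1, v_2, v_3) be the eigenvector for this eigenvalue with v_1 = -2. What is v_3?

B = [[2, 0, 2], [0, 2, 0], [-3, 3, -3]].
Solving (B)v = 0 gives the eigenspace spanned by (-2, 0, 2).
With v_1 = -2, v = (-2, 0, 2), so v_3 = 2.

2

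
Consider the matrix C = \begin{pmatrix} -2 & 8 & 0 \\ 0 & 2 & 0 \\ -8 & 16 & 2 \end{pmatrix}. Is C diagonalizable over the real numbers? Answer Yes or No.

Characteristic polynomial: p(λ) = λ^3 - 2λ^2 - 4λ + 8 = (λ - 2)^2(λ + 2).
λ = 2 has algebraic multiplicity 2; rank(C − 2I) = 1, so geometric multiplicity = 2.
Every eigenvalue has geometric = algebraic multiplicity, so C is diagonalizable.

Yes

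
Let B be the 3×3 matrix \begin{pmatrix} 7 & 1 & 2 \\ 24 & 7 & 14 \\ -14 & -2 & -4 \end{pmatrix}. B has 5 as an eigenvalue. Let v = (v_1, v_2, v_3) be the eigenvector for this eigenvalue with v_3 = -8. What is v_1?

B − 5I = [[2, 1, 2], [24, 2, 14], [-14, -2, -9]].
Solving (B − 5I)v = 0 gives the eigenspace spanned by (4, 8, -8).
With v_3 = -8, v = (4, 8, -8), so v_1 = 4.

4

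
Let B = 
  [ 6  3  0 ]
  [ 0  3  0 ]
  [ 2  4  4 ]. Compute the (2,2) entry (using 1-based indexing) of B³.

27

Characteristic polynomial: r^3 - 13r^2 + 54r - 72 = (r - 6)(r - 4)(r - 3), so the eigenvalues are 3, 4, 6.
r=6: eigenvector (1, 0, 1).
r=4: eigenvector (0, 0, 1).
r=3: eigenvector (-1, 1, -2).
P = [[1, 0, -1], [0, 0, 1], [1, 1, -2]], D = diag(6, 4, 3), P⁻¹ = [[1, 1, 0], [-1, 1, 1], [0, 1, 0]].
B³ = P·diag(216, 64, 27)·P⁻¹ = [[216, 189, 0], [0, 27, 0], [152, 226, 64]].
The requested entry is 27.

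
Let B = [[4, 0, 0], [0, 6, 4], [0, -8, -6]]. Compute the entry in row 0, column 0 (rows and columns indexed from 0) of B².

16

Characteristic polynomial: r^3 - 4r^2 - 4r + 16 = (r - 4)(r - 2)(r + 2), so the eigenvalues are -2, 2, 4.
r=4: eigenvector (1, 0, 0).
r=2: eigenvector (0, 1, -1).
r=-2: eigenvector (0, 1, -2).
P = [[1, 0, 0], [0, 1, 1], [0, -1, -2]], D = diag(4, 2, -2), P⁻¹ = [[1, 0, 0], [0, 2, 1], [0, -1, -1]].
B² = P·diag(16, 4, 4)·P⁻¹ = [[16, 0, 0], [0, 4, 0], [0, 0, 4]].
The requested entry is 16.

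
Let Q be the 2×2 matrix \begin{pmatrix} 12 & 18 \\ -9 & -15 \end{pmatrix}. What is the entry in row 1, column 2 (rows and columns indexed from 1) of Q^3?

486

Characteristic polynomial: r^2 + 3r - 18 = (r - 3)(r + 6), so the eigenvalues are -6, 3.
r=3: eigenvector (2, -1).
r=-6: eigenvector (-1, 1).
P = [[2, -1], [-1, 1]], D = diag(3, -6), P⁻¹ = [[1, 1], [1, 2]].
Q³ = P·diag(27, -216)·P⁻¹ = [[270, 486], [-243, -459]].
The requested entry is 486.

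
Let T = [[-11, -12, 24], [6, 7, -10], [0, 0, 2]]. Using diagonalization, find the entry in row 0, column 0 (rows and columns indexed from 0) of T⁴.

1249

Characteristic polynomial: r^3 + 2r^2 - 13r + 10 = (r - 2)(r - 1)(r + 5), so the eigenvalues are -5, 1, 2.
r=-5: eigenvector (2, -1, 0).
r=2: eigenvector (0, 2, 1).
r=1: eigenvector (-1, 1, 0).
P = [[2, 0, -1], [-1, 2, 1], [0, 1, 0]], D = diag(-5, 2, 1), P⁻¹ = [[1, 1, -2], [0, 0, 1], [1, 2, -4]].
T⁴ = P·diag(625, 16, 1)·P⁻¹ = [[1249, 1248, -2496], [-624, -623, 1278], [0, 0, 16]].
The requested entry is 1249.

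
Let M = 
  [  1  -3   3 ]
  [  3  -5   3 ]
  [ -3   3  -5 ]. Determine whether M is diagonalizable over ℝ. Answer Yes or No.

Characteristic polynomial: p(μ) = μ^3 + 9μ^2 + 24μ + 20 = (μ + 2)^2(μ + 5).
μ = -2 has algebraic multiplicity 2; rank(M + 2I) = 1, so geometric multiplicity = 2.
Every eigenvalue has geometric = algebraic multiplicity, so M is diagonalizable.

Yes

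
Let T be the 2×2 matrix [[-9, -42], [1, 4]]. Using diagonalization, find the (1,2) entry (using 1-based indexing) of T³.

Characteristic polynomial: r^2 + 5r + 6 = (r + 2)(r + 3), so the eigenvalues are -3, -2.
r=-2: eigenvector (-6, 1).
r=-3: eigenvector (7, -1).
P = [[-6, 7], [1, -1]], D = diag(-2, -3), P⁻¹ = [[1, 7], [1, 6]].
T³ = P·diag(-8, -27)·P⁻¹ = [[-141, -798], [19, 106]].
The requested entry is -798.

-798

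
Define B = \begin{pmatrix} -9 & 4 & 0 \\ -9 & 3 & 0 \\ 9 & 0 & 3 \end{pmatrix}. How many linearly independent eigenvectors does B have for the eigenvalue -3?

1

B + 3I = [[-6, 4, 0], [-9, 6, 0], [9, 0, 6]].
This matrix has rank 2, so its null space has dimension 3 − 2 = 1.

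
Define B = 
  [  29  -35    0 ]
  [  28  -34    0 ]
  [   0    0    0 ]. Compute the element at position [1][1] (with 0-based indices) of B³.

-1084

Characteristic polynomial: s^3 + 5s^2 - 6s = s(s - 1)(s + 6), so the eigenvalues are -6, 0, 1.
s=1: eigenvector (5, 4, 0).
s=-6: eigenvector (1, 1, 0).
s=0: eigenvector (0, 0, 1).
P = [[5, 1, 0], [4, 1, 0], [0, 0, 1]], D = diag(1, -6, 0), P⁻¹ = [[1, -1, 0], [-4, 5, 0], [0, 0, 1]].
B³ = P·diag(1, -216, 0)·P⁻¹ = [[869, -1085, 0], [868, -1084, 0], [0, 0, 0]].
The requested entry is -1084.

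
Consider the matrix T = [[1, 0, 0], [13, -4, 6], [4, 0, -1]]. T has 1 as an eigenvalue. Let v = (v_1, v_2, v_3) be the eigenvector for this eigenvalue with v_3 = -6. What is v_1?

-3

T − 1I = [[0, 0, 0], [13, -5, 6], [4, 0, -2]].
Solving (T − 1I)v = 0 gives the eigenspace spanned by (-3, -15, -6).
With v_3 = -6, v = (-3, -15, -6), so v_1 = -3.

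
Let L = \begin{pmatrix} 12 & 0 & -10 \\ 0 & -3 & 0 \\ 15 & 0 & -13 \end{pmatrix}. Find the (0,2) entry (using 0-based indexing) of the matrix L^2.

Characteristic polynomial: t^3 + 4t^2 - 3t - 18 = (t - 2)(t + 3)^2, so the eigenvalues are -3, -3, 2.
t=2: eigenvector (1, 0, 1).
t=-3: eigenvector (0, 1, 0).
t=-3: eigenvector (2, 0, 3).
P = [[1, 0, 2], [0, 1, 0], [1, 0, 3]], D = diag(2, -3, -3), P⁻¹ = [[3, 0, -2], [0, 1, 0], [-1, 0, 1]].
L² = P·diag(4, 9, 9)·P⁻¹ = [[-6, 0, 10], [0, 9, 0], [-15, 0, 19]].
The requested entry is 10.

10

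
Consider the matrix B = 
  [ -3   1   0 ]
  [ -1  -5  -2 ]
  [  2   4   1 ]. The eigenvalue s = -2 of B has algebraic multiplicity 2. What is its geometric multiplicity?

B + 2I = [[-1, 1, 0], [-1, -3, -2], [2, 4, 3]].
This matrix has rank 2, so its null space has dimension 3 − 2 = 1.

1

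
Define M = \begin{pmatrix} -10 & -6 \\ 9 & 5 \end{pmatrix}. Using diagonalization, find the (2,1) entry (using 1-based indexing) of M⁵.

Characteristic polynomial: λ^2 + 5λ + 4 = (λ + 1)(λ + 4), so the eigenvalues are -4, -1.
λ=-1: eigenvector (-2, 3).
λ=-4: eigenvector (-1, 1).
P = [[-2, -1], [3, 1]], D = diag(-1, -4), P⁻¹ = [[1, 1], [-3, -2]].
M⁵ = P·diag(-1, -1024)·P⁻¹ = [[-3070, -2046], [3069, 2045]].
The requested entry is 3069.

3069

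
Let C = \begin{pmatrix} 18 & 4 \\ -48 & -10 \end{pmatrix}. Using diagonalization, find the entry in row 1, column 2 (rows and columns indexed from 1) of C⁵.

Characteristic polynomial: t^2 - 8t + 12 = (t - 6)(t - 2), so the eigenvalues are 2, 6.
t=6: eigenvector (1, -3).
t=2: eigenvector (1, -4).
P = [[1, 1], [-3, -4]], D = diag(6, 2), P⁻¹ = [[4, 1], [-3, -1]].
C⁵ = P·diag(7776, 32)·P⁻¹ = [[31008, 7744], [-92928, -23200]].
The requested entry is 7744.

7744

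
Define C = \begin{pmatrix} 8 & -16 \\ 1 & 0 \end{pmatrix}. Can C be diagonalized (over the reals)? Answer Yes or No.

Characteristic polynomial: p(s) = s^2 - 8s + 16 = (s - 4)^2.
s = 4 has algebraic multiplicity 2; rank(C − 4I) = 1, so geometric multiplicity = 1.
Geometric multiplicity < algebraic multiplicity, so C is not diagonalizable.

No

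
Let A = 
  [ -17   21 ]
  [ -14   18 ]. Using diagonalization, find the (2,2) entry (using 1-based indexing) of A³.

246

Characteristic polynomial: s^2 - s - 12 = (s - 4)(s + 3), so the eigenvalues are -3, 4.
s=-3: eigenvector (-3, -2).
s=4: eigenvector (1, 1).
P = [[-3, 1], [-2, 1]], D = diag(-3, 4), P⁻¹ = [[-1, 1], [-2, 3]].
A³ = P·diag(-27, 64)·P⁻¹ = [[-209, 273], [-182, 246]].
The requested entry is 246.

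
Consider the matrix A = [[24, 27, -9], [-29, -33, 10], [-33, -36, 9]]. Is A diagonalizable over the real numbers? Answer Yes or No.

Characteristic polynomial: p(s) = s^3 - 27s - 54 = (s - 6)(s + 3)^2.
s = -3 has algebraic multiplicity 2; rank(A + 3I) = 2, so geometric multiplicity = 1.
Geometric multiplicity < algebraic multiplicity, so A is not diagonalizable.

No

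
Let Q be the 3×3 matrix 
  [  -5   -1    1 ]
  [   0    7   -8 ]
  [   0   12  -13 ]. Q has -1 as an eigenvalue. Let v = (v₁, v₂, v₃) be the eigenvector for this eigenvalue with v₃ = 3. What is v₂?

Q + 1I = [[-4, -1, 1], [0, 8, -8], [0, 12, -12]].
Solving (Q + 1I)v = 0 gives the eigenspace spanned by (0, 3, 3).
With v₃ = 3, v = (0, 3, 3), so v₂ = 3.

3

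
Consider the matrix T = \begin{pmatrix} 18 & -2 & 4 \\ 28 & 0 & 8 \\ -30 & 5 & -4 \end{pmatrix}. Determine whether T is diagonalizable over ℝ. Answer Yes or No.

No

Characteristic polynomial: p(μ) = μ^3 - 14μ^2 + 64μ - 96 = (μ - 6)(μ - 4)^2.
μ = 4 has algebraic multiplicity 2; rank(T − 4I) = 2, so geometric multiplicity = 1.
Geometric multiplicity < algebraic multiplicity, so T is not diagonalizable.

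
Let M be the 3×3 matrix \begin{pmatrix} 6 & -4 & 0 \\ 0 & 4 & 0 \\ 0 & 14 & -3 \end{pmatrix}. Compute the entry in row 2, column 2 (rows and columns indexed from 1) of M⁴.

Characteristic polynomial: t^3 - 7t^2 - 6t + 72 = (t - 6)(t - 4)(t + 3), so the eigenvalues are -3, 4, 6.
t=6: eigenvector (1, 0, 0).
t=4: eigenvector (2, 1, 2).
t=-3: eigenvector (0, 0, 1).
P = [[1, 2, 0], [0, 1, 0], [0, 2, 1]], D = diag(6, 4, -3), P⁻¹ = [[1, -2, 0], [0, 1, 0], [0, -2, 1]].
M⁴ = P·diag(1296, 256, 81)·P⁻¹ = [[1296, -2080, 0], [0, 256, 0], [0, 350, 81]].
The requested entry is 256.

256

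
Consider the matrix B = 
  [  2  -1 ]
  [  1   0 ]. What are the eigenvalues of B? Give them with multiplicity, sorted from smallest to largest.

Characteristic polynomial: p(t) = t^2 - 2t + 1 = (t - 1)^2.
Roots (with multiplicity): 1, 1.

1, 1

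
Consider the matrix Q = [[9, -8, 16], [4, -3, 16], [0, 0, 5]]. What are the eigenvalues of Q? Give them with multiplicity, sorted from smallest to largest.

Characteristic polynomial: p(t) = t^3 - 11t^2 + 35t - 25 = (t - 5)^2(t - 1).
Roots (with multiplicity): 1, 5, 5.

1, 5, 5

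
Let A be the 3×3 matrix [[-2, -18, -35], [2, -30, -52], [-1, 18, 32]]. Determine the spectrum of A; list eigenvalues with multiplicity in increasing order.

-3, -3, 6

Characteristic polynomial: p(λ) = λ^3 - 27λ - 54 = (λ - 6)(λ + 3)^2.
Roots (with multiplicity): -3, -3, 6.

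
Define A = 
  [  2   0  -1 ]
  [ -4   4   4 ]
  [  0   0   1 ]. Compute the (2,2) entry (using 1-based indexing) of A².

Characteristic polynomial: λ^3 - 7λ^2 + 14λ - 8 = (λ - 4)(λ - 2)(λ - 1), so the eigenvalues are 1, 2, 4.
λ=2: eigenvector (1, 2, 0).
λ=4: eigenvector (0, 1, 0).
λ=1: eigenvector (1, 0, 1).
P = [[1, 0, 1], [2, 1, 0], [0, 0, 1]], D = diag(2, 4, 1), P⁻¹ = [[1, 0, -1], [-2, 1, 2], [0, 0, 1]].
A² = P·diag(4, 16, 1)·P⁻¹ = [[4, 0, -3], [-24, 16, 24], [0, 0, 1]].
The requested entry is 16.

16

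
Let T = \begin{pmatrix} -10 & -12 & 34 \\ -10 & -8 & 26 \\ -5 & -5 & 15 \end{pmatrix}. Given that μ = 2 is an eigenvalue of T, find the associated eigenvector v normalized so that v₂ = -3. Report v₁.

T − 2I = [[-12, -12, 34], [-10, -10, 26], [-5, -5, 13]].
Solving (T − 2I)v = 0 gives the eigenspace spanned by (3, -3, 0).
With v₂ = -3, v = (3, -3, 0), so v₁ = 3.

3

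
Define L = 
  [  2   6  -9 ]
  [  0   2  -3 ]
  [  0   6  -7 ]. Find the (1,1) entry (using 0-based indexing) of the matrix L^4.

-254

Characteristic polynomial: t^3 + 3t^2 - 6t - 8 = (t - 2)(t + 1)(t + 4), so the eigenvalues are -4, -1, 2.
t=2: eigenvector (1, 0, 0).
t=-4: eigenvector (-2, -1, -2).
t=-1: eigenvector (1, 1, 1).
P = [[1, -2, 1], [0, -1, 1], [0, -2, 1]], D = diag(2, -4, -1), P⁻¹ = [[1, 0, -1], [0, 1, -1], [0, 2, -1]].
L⁴ = P·diag(16, 256, 1)·P⁻¹ = [[16, -510, 495], [0, -254, 255], [0, -510, 511]].
The requested entry is -254.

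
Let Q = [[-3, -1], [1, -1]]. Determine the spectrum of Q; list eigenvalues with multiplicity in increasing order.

-2, -2

Characteristic polynomial: p(s) = s^2 + 4s + 4 = (s + 2)^2.
Roots (with multiplicity): -2, -2.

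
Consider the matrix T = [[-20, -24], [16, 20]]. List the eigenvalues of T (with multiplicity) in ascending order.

Characteristic polynomial: p(μ) = μ^2 - 16 = (μ - 4)(μ + 4).
Roots (with multiplicity): -4, 4.

-4, 4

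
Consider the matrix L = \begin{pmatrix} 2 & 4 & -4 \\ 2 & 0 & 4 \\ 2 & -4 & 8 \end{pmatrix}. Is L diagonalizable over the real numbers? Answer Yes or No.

Characteristic polynomial: p(r) = r^3 - 10r^2 + 32r - 32 = (r - 4)^2(r - 2).
r = 4 has algebraic multiplicity 2; rank(L − 4I) = 1, so geometric multiplicity = 2.
Every eigenvalue has geometric = algebraic multiplicity, so L is diagonalizable.

Yes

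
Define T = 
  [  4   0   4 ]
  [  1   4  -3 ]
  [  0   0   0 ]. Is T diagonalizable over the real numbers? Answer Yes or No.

Characteristic polynomial: p(λ) = λ^3 - 8λ^2 + 16λ = λ(λ - 4)^2.
λ = 4 has algebraic multiplicity 2; rank(T − 4I) = 2, so geometric multiplicity = 1.
Geometric multiplicity < algebraic multiplicity, so T is not diagonalizable.

No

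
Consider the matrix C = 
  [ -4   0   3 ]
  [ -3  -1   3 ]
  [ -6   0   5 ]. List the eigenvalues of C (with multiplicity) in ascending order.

-1, -1, 2

Characteristic polynomial: p(μ) = μ^3 - 3μ - 2 = (μ - 2)(μ + 1)^2.
Roots (with multiplicity): -1, -1, 2.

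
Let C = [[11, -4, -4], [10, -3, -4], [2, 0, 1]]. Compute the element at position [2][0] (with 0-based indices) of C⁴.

1008

Characteristic polynomial: μ^3 - 9μ^2 + 23μ - 15 = (μ - 5)(μ - 3)(μ - 1), so the eigenvalues are 1, 3, 5.
μ=1: eigenvector (0, 1, -1).
μ=3: eigenvector (1, 1, 1).
μ=5: eigenvector (-2, -2, -1).
P = [[0, 1, -2], [1, 1, -2], [-1, 1, -1]], D = diag(1, 3, 5), P⁻¹ = [[-1, 1, 0], [-3, 2, 2], [-2, 1, 1]].
C⁴ = P·diag(1, 81, 625)·P⁻¹ = [[2257, -1088, -1088], [2256, -1087, -1088], [1008, -464, -463]].
The requested entry is 1008.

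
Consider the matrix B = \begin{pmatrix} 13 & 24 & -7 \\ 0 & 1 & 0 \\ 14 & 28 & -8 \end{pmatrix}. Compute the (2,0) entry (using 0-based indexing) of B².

70

Characteristic polynomial: t^3 - 6t^2 - t + 6 = (t - 6)(t - 1)(t + 1), so the eigenvalues are -1, 1, 6.
t=-1: eigenvector (-1, 0, -2).
t=1: eigenvector (-2, 1, 0).
t=6: eigenvector (1, 0, 1).
P = [[-1, -2, 1], [0, 1, 0], [-2, 0, 1]], D = diag(-1, 1, 6), P⁻¹ = [[1, 2, -1], [0, 1, 0], [2, 4, -1]].
B² = P·diag(1, 1, 36)·P⁻¹ = [[71, 140, -35], [0, 1, 0], [70, 140, -34]].
The requested entry is 70.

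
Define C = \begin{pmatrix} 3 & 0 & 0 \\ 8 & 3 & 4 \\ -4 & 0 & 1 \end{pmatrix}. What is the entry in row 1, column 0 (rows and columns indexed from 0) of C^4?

320

Characteristic polynomial: r^3 - 7r^2 + 15r - 9 = (r - 3)^2(r - 1), so the eigenvalues are 1, 3, 3.
r=1: eigenvector (0, -2, 1).
r=3: eigenvector (0, 1, 0).
r=3: eigenvector (1, 1, -2).
P = [[0, 0, 1], [-2, 1, 1], [1, 0, -2]], D = diag(1, 3, 3), P⁻¹ = [[2, 0, 1], [3, 1, 2], [1, 0, 0]].
C⁴ = P·diag(1, 81, 81)·P⁻¹ = [[81, 0, 0], [320, 81, 160], [-160, 0, 1]].
The requested entry is 320.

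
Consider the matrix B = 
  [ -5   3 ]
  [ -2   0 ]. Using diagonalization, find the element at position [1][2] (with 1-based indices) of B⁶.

Characteristic polynomial: μ^2 + 5μ + 6 = (μ + 2)(μ + 3), so the eigenvalues are -3, -2.
μ=-3: eigenvector (3, 2).
μ=-2: eigenvector (-1, -1).
P = [[3, -1], [2, -1]], D = diag(-3, -2), P⁻¹ = [[1, -1], [2, -3]].
B⁶ = P·diag(729, 64)·P⁻¹ = [[2059, -1995], [1330, -1266]].
The requested entry is -1995.

-1995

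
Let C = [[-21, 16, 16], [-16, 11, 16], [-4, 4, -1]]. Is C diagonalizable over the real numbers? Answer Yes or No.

Characteristic polynomial: p(s) = s^3 + 11s^2 + 35s + 25 = (s + 1)(s + 5)^2.
s = -5 has algebraic multiplicity 2; rank(C + 5I) = 1, so geometric multiplicity = 2.
Every eigenvalue has geometric = algebraic multiplicity, so C is diagonalizable.

Yes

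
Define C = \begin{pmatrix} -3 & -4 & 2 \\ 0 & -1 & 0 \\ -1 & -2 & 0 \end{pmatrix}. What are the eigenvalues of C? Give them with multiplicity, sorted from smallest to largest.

-2, -1, -1

Characteristic polynomial: p(μ) = μ^3 + 4μ^2 + 5μ + 2 = (μ + 1)^2(μ + 2).
Roots (with multiplicity): -2, -1, -1.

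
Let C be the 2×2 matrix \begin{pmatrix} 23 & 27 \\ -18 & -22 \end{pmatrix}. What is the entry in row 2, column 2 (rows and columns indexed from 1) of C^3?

-442

Characteristic polynomial: t^2 - t - 20 = (t - 5)(t + 4), so the eigenvalues are -4, 5.
t=-4: eigenvector (1, -1).
t=5: eigenvector (3, -2).
P = [[1, 3], [-1, -2]], D = diag(-4, 5), P⁻¹ = [[-2, -3], [1, 1]].
C³ = P·diag(-64, 125)·P⁻¹ = [[503, 567], [-378, -442]].
The requested entry is -442.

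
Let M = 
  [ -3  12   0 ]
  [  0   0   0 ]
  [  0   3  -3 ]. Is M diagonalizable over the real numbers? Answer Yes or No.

Yes

Characteristic polynomial: p(μ) = μ^3 + 6μ^2 + 9μ = μ(μ + 3)^2.
μ = -3 has algebraic multiplicity 2; rank(M + 3I) = 1, so geometric multiplicity = 2.
Every eigenvalue has geometric = algebraic multiplicity, so M is diagonalizable.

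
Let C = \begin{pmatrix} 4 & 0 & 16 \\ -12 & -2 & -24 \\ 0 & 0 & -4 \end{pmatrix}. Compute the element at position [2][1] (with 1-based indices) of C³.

-144

Characteristic polynomial: t^3 + 2t^2 - 16t - 32 = (t - 4)(t + 2)(t + 4), so the eigenvalues are -4, -2, 4.
t=4: eigenvector (1, -2, 0).
t=-2: eigenvector (0, 1, 0).
t=-4: eigenvector (-2, 0, 1).
P = [[1, 0, -2], [-2, 1, 0], [0, 0, 1]], D = diag(4, -2, -4), P⁻¹ = [[1, 0, 2], [2, 1, 4], [0, 0, 1]].
C³ = P·diag(64, -8, -64)·P⁻¹ = [[64, 0, 256], [-144, -8, -288], [0, 0, -64]].
The requested entry is -144.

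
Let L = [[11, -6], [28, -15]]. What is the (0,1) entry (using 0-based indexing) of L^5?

Characteristic polynomial: t^2 + 4t + 3 = (t + 1)(t + 3), so the eigenvalues are -3, -1.
t=-3: eigenvector (3, 7).
t=-1: eigenvector (1, 2).
P = [[3, 1], [7, 2]], D = diag(-3, -1), P⁻¹ = [[-2, 1], [7, -3]].
L⁵ = P·diag(-243, -1)·P⁻¹ = [[1451, -726], [3388, -1695]].
The requested entry is -726.

-726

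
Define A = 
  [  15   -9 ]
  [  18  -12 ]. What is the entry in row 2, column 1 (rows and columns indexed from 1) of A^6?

Characteristic polynomial: r^2 - 3r - 18 = (r - 6)(r + 3), so the eigenvalues are -3, 6.
r=-3: eigenvector (1, 2).
r=6: eigenvector (-1, -1).
P = [[1, -1], [2, -1]], D = diag(-3, 6), P⁻¹ = [[-1, 1], [-2, 1]].
A⁶ = P·diag(729, 46656)·P⁻¹ = [[92583, -45927], [91854, -45198]].
The requested entry is 91854.

91854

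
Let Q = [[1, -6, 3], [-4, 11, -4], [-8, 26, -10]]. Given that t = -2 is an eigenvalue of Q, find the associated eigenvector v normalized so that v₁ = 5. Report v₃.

Q + 2I = [[3, -6, 3], [-4, 13, -4], [-8, 26, -8]].
Solving (Q + 2I)v = 0 gives the eigenspace spanned by (5, 0, -5).
With v₁ = 5, v = (5, 0, -5), so v₃ = -5.

-5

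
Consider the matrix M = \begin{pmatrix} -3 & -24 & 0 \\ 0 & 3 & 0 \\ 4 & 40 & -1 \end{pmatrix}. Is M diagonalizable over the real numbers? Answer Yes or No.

Characteristic polynomial: p(t) = t^3 + t^2 - 9t - 9 = (t - 3)(t + 1)(t + 3).
All 3 eigenvalues are distinct, so M is diagonalizable.

Yes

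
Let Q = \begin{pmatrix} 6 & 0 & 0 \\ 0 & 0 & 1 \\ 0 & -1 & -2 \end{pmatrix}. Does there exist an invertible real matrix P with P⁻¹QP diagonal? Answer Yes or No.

No

Characteristic polynomial: p(μ) = μ^3 - 4μ^2 - 11μ - 6 = (μ - 6)(μ + 1)^2.
μ = -1 has algebraic multiplicity 2; rank(Q + 1I) = 2, so geometric multiplicity = 1.
Geometric multiplicity < algebraic multiplicity, so Q is not diagonalizable.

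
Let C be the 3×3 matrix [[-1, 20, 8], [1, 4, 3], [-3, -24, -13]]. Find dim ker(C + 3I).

1

C + 3I = [[2, 20, 8], [1, 7, 3], [-3, -24, -10]].
This matrix has rank 2, so its null space has dimension 3 − 2 = 1.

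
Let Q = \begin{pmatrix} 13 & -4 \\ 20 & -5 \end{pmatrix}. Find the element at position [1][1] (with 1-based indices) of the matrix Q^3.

Characteristic polynomial: t^2 - 8t + 15 = (t - 5)(t - 3), so the eigenvalues are 3, 5.
t=3: eigenvector (2, 5).
t=5: eigenvector (1, 2).
P = [[2, 1], [5, 2]], D = diag(3, 5), P⁻¹ = [[-2, 1], [5, -2]].
Q³ = P·diag(27, 125)·P⁻¹ = [[517, -196], [980, -365]].
The requested entry is 517.

517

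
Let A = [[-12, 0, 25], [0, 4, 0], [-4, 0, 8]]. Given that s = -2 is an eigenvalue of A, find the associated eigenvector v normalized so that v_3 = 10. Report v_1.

25

A + 2I = [[-10, 0, 25], [0, 6, 0], [-4, 0, 10]].
Solving (A + 2I)v = 0 gives the eigenspace spanned by (25, 0, 10).
With v_3 = 10, v = (25, 0, 10), so v_1 = 25.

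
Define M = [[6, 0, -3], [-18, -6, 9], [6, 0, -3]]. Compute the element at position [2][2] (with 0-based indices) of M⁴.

Characteristic polynomial: t^3 + 3t^2 - 18t = t(t - 3)(t + 6), so the eigenvalues are -6, 0, 3.
t=0: eigenvector (-1, 0, -2).
t=-6: eigenvector (0, 1, 0).
t=3: eigenvector (1, -1, 1).
P = [[-1, 0, 1], [0, 1, -1], [-2, 0, 1]], D = diag(0, -6, 3), P⁻¹ = [[1, 0, -1], [2, 1, -1], [2, 0, -1]].
M⁴ = P·diag(0, 1296, 81)·P⁻¹ = [[162, 0, -81], [2430, 1296, -1215], [162, 0, -81]].
The requested entry is -81.

-81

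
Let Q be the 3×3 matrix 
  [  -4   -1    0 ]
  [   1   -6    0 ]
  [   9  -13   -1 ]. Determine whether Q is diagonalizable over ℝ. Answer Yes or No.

Characteristic polynomial: p(r) = r^3 + 11r^2 + 35r + 25 = (r + 1)(r + 5)^2.
r = -5 has algebraic multiplicity 2; rank(Q + 5I) = 2, so geometric multiplicity = 1.
Geometric multiplicity < algebraic multiplicity, so Q is not diagonalizable.

No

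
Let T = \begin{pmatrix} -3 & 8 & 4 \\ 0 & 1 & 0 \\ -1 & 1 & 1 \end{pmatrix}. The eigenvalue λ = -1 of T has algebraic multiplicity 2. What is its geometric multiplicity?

T + 1I = [[-2, 8, 4], [0, 2, 0], [-1, 1, 2]].
This matrix has rank 2, so its null space has dimension 3 − 2 = 1.

1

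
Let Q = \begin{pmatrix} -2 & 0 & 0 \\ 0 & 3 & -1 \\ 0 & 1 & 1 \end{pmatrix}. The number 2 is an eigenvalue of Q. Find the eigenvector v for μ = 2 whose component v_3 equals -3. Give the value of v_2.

-3

Q − 2I = [[-4, 0, 0], [0, 1, -1], [0, 1, -1]].
Solving (Q − 2I)v = 0 gives the eigenspace spanned by (0, -3, -3).
With v_3 = -3, v = (0, -3, -3), so v_2 = -3.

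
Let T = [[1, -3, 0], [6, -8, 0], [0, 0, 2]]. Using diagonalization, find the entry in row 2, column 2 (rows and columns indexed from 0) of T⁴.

Characteristic polynomial: s^3 + 5s^2 - 4s - 20 = (s - 2)(s + 2)(s + 5), so the eigenvalues are -5, -2, 2.
s=-5: eigenvector (1, 2, 0).
s=-2: eigenvector (-1, -1, 0).
s=2: eigenvector (0, 0, 1).
P = [[1, -1, 0], [2, -1, 0], [0, 0, 1]], D = diag(-5, -2, 2), P⁻¹ = [[-1, 1, 0], [-2, 1, 0], [0, 0, 1]].
T⁴ = P·diag(625, 16, 16)·P⁻¹ = [[-593, 609, 0], [-1218, 1234, 0], [0, 0, 16]].
The requested entry is 16.

16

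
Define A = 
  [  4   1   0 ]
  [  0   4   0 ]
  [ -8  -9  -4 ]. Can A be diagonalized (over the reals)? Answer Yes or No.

No

Characteristic polynomial: p(t) = t^3 - 4t^2 - 16t + 64 = (t - 4)^2(t + 4).
t = 4 has algebraic multiplicity 2; rank(A − 4I) = 2, so geometric multiplicity = 1.
Geometric multiplicity < algebraic multiplicity, so A is not diagonalizable.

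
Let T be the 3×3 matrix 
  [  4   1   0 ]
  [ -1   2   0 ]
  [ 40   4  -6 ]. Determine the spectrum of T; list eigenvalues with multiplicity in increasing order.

Characteristic polynomial: p(μ) = μ^3 - 27μ + 54 = (μ - 3)^2(μ + 6).
Roots (with multiplicity): -6, 3, 3.

-6, 3, 3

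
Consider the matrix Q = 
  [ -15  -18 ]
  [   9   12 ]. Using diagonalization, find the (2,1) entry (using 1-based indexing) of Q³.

243

Characteristic polynomial: t^2 + 3t - 18 = (t - 3)(t + 6), so the eigenvalues are -6, 3.
t=3: eigenvector (-1, 1).
t=-6: eigenvector (-2, 1).
P = [[-1, -2], [1, 1]], D = diag(3, -6), P⁻¹ = [[1, 2], [-1, -1]].
Q³ = P·diag(27, -216)·P⁻¹ = [[-459, -486], [243, 270]].
The requested entry is 243.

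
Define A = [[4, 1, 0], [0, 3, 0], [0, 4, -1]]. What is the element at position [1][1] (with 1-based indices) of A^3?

64

Characteristic polynomial: r^3 - 6r^2 + 5r + 12 = (r - 4)(r - 3)(r + 1), so the eigenvalues are -1, 3, 4.
r=4: eigenvector (1, 0, 0).
r=-1: eigenvector (0, 0, 1).
r=3: eigenvector (-1, 1, 1).
P = [[1, 0, -1], [0, 0, 1], [0, 1, 1]], D = diag(4, -1, 3), P⁻¹ = [[1, 1, 0], [0, -1, 1], [0, 1, 0]].
A³ = P·diag(64, -1, 27)·P⁻¹ = [[64, 37, 0], [0, 27, 0], [0, 28, -1]].
The requested entry is 64.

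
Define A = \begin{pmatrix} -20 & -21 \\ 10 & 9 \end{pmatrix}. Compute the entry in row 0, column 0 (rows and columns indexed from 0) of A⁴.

Characteristic polynomial: μ^2 + 11μ + 30 = (μ + 5)(μ + 6), so the eigenvalues are -6, -5.
μ=-6: eigenvector (3, -2).
μ=-5: eigenvector (-7, 5).
P = [[3, -7], [-2, 5]], D = diag(-6, -5), P⁻¹ = [[5, 7], [2, 3]].
A⁴ = P·diag(1296, 625)·P⁻¹ = [[10690, 14091], [-6710, -8769]].
The requested entry is 10690.

10690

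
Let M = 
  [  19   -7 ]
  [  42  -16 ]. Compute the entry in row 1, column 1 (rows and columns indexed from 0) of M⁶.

Characteristic polynomial: μ^2 - 3μ - 10 = (μ - 5)(μ + 2), so the eigenvalues are -2, 5.
μ=-2: eigenvector (1, 3).
μ=5: eigenvector (-1, -2).
P = [[1, -1], [3, -2]], D = diag(-2, 5), P⁻¹ = [[-2, 1], [-3, 1]].
M⁶ = P·diag(64, 15625)·P⁻¹ = [[46747, -15561], [93366, -31058]].
The requested entry is -31058.

-31058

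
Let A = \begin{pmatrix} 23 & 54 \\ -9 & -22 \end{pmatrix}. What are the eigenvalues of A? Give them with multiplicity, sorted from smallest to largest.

-4, 5

Characteristic polynomial: p(s) = s^2 - s - 20 = (s - 5)(s + 4).
Roots (with multiplicity): -4, 5.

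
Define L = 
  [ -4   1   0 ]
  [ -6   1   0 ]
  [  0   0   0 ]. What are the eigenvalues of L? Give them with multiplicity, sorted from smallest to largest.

Characteristic polynomial: p(s) = s^3 + 3s^2 + 2s = s(s + 1)(s + 2).
Roots (with multiplicity): -2, -1, 0.

-2, -1, 0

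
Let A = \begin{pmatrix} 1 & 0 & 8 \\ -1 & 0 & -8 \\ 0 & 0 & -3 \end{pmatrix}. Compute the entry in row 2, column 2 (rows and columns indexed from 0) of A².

9

Characteristic polynomial: λ^3 + 2λ^2 - 3λ = λ(λ - 1)(λ + 3), so the eigenvalues are -3, 0, 1.
λ=1: eigenvector (1, -1, 0).
λ=0: eigenvector (0, 1, 0).
λ=-3: eigenvector (-2, 2, 1).
P = [[1, 0, -2], [-1, 1, 2], [0, 0, 1]], D = diag(1, 0, -3), P⁻¹ = [[1, 0, 2], [1, 1, 0], [0, 0, 1]].
A² = P·diag(1, 0, 9)·P⁻¹ = [[1, 0, -16], [-1, 0, 16], [0, 0, 9]].
The requested entry is 9.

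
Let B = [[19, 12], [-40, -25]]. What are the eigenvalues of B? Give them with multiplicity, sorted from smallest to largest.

-5, -1

Characteristic polynomial: p(r) = r^2 + 6r + 5 = (r + 1)(r + 5).
Roots (with multiplicity): -5, -1.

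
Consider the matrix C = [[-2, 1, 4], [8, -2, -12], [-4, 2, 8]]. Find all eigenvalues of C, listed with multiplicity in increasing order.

0, 2, 2

Characteristic polynomial: p(t) = t^3 - 4t^2 + 4t = t(t - 2)^2.
Roots (with multiplicity): 0, 2, 2.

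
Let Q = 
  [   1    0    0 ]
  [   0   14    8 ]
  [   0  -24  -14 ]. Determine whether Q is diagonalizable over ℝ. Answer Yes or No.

Yes

Characteristic polynomial: p(t) = t^3 - t^2 - 4t + 4 = (t - 2)(t - 1)(t + 2).
All 3 eigenvalues are distinct, so Q is diagonalizable.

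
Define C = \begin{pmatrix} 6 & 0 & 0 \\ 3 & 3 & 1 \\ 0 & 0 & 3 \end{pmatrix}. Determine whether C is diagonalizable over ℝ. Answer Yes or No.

Characteristic polynomial: p(λ) = λ^3 - 12λ^2 + 45λ - 54 = (λ - 6)(λ - 3)^2.
λ = 3 has algebraic multiplicity 2; rank(C − 3I) = 2, so geometric multiplicity = 1.
Geometric multiplicity < algebraic multiplicity, so C is not diagonalizable.

No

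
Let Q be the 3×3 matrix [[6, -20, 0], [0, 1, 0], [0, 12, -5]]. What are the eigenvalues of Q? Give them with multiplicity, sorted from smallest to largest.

-5, 1, 6

Characteristic polynomial: p(λ) = λ^3 - 2λ^2 - 29λ + 30 = (λ - 6)(λ - 1)(λ + 5).
Roots (with multiplicity): -5, 1, 6.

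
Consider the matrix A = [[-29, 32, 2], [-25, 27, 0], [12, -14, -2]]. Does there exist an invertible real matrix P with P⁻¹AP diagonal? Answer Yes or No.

No

Characteristic polynomial: p(λ) = λ^3 + 4λ^2 - 3λ - 18 = (λ - 2)(λ + 3)^2.
λ = -3 has algebraic multiplicity 2; rank(A + 3I) = 2, so geometric multiplicity = 1.
Geometric multiplicity < algebraic multiplicity, so A is not diagonalizable.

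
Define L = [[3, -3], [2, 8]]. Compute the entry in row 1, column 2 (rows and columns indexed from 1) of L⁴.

Characteristic polynomial: μ^2 - 11μ + 30 = (μ - 6)(μ - 5), so the eigenvalues are 5, 6.
μ=6: eigenvector (1, -1).
μ=5: eigenvector (-3, 2).
P = [[1, -3], [-1, 2]], D = diag(6, 5), P⁻¹ = [[-2, -3], [-1, -1]].
L⁴ = P·diag(1296, 625)·P⁻¹ = [[-717, -2013], [1342, 2638]].
The requested entry is -2013.

-2013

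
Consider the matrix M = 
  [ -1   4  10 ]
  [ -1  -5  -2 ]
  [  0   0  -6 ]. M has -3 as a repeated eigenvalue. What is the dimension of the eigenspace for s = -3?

M + 3I = [[2, 4, 10], [-1, -2, -2], [0, 0, -3]].
This matrix has rank 2, so its null space has dimension 3 − 2 = 1.

1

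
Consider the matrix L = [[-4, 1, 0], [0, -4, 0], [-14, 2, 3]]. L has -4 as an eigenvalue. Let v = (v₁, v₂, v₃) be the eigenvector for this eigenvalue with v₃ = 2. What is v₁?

1

L + 4I = [[0, 1, 0], [0, 0, 0], [-14, 2, 7]].
Solving (L + 4I)v = 0 gives the eigenspace spanned by (1, 0, 2).
With v₃ = 2, v = (1, 0, 2), so v₁ = 1.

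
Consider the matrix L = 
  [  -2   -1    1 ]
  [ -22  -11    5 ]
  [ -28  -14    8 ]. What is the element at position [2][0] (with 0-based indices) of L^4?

Characteristic polynomial: μ^3 + 5μ^2 - 6μ = μ(μ - 1)(μ + 6), so the eigenvalues are -6, 0, 1.
μ=0: eigenvector (1, -2, 0).
μ=1: eigenvector (-1, 1, -2).
μ=-6: eigenvector (0, 1, 1).
P = [[1, -1, 0], [-2, 1, 1], [0, -2, 1]], D = diag(0, 1, -6), P⁻¹ = [[3, 1, -1], [2, 1, -1], [4, 2, -1]].
L⁴ = P·diag(0, 1, 1296)·P⁻¹ = [[-2, -1, 1], [5186, 2593, -1297], [5180, 2590, -1294]].
The requested entry is 5180.

5180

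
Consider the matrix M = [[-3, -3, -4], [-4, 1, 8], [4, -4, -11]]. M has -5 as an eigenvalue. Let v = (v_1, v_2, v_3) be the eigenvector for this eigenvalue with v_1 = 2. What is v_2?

-4

M + 5I = [[2, -3, -4], [-4, 6, 8], [4, -4, -6]].
Solving (M + 5I)v = 0 gives the eigenspace spanned by (2, -4, 4).
With v_1 = 2, v = (2, -4, 4), so v_2 = -4.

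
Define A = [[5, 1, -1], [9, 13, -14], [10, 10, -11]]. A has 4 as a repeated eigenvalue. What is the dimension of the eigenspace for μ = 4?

A − 4I = [[1, 1, -1], [9, 9, -14], [10, 10, -15]].
This matrix has rank 2, so its null space has dimension 3 − 2 = 1.

1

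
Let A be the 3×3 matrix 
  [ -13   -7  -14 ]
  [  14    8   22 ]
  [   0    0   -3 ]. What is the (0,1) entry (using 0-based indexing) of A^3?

-217

Characteristic polynomial: s^3 + 8s^2 + 9s - 18 = (s - 1)(s + 3)(s + 6), so the eigenvalues are -6, -3, 1.
s=1: eigenvector (1, -2, 0).
s=-6: eigenvector (1, -1, 0).
s=-3: eigenvector (0, -2, 1).
P = [[1, 1, 0], [-2, -1, -2], [0, 0, 1]], D = diag(1, -6, -3), P⁻¹ = [[-1, -1, -2], [2, 1, 2], [0, 0, 1]].
A³ = P·diag(1, -216, -27)·P⁻¹ = [[-433, -217, -434], [434, 218, 490], [0, 0, -27]].
The requested entry is -217.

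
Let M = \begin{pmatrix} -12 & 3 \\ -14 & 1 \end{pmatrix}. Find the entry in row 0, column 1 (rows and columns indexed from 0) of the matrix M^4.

Characteristic polynomial: s^2 + 11s + 30 = (s + 5)(s + 6), so the eigenvalues are -6, -5.
s=-6: eigenvector (1, 2).
s=-5: eigenvector (3, 7).
P = [[1, 3], [2, 7]], D = diag(-6, -5), P⁻¹ = [[7, -3], [-2, 1]].
M⁴ = P·diag(1296, 625)·P⁻¹ = [[5322, -2013], [9394, -3401]].
The requested entry is -2013.

-2013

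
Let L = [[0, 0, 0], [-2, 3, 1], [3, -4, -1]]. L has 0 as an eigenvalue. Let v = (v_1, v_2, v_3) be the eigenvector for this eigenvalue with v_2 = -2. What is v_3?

2

L = [[0, 0, 0], [-2, 3, 1], [3, -4, -1]].
Solving (L)v = 0 gives the eigenspace spanned by (-2, -2, 2).
With v_2 = -2, v = (-2, -2, 2), so v_3 = 2.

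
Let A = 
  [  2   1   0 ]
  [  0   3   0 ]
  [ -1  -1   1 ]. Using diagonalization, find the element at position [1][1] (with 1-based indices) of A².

4

Characteristic polynomial: λ^3 - 6λ^2 + 11λ - 6 = (λ - 3)(λ - 2)(λ - 1), so the eigenvalues are 1, 2, 3.
λ=2: eigenvector (1, 0, -1).
λ=3: eigenvector (1, 1, -1).
λ=1: eigenvector (0, 0, 1).
P = [[1, 1, 0], [0, 1, 0], [-1, -1, 1]], D = diag(2, 3, 1), P⁻¹ = [[1, -1, 0], [0, 1, 0], [1, 0, 1]].
A² = P·diag(4, 9, 1)·P⁻¹ = [[4, 5, 0], [0, 9, 0], [-3, -5, 1]].
The requested entry is 4.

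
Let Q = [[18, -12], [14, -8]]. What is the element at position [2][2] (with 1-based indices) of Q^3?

-848

Characteristic polynomial: s^2 - 10s + 24 = (s - 6)(s - 4), so the eigenvalues are 4, 6.
s=4: eigenvector (6, 7).
s=6: eigenvector (1, 1).
P = [[6, 1], [7, 1]], D = diag(4, 6), P⁻¹ = [[-1, 1], [7, -6]].
Q³ = P·diag(64, 216)·P⁻¹ = [[1128, -912], [1064, -848]].
The requested entry is -848.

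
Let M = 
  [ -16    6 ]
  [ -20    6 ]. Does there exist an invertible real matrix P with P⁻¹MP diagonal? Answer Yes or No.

Yes

Characteristic polynomial: p(λ) = λ^2 + 10λ + 24 = (λ + 4)(λ + 6).
All 2 eigenvalues are distinct, so M is diagonalizable.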